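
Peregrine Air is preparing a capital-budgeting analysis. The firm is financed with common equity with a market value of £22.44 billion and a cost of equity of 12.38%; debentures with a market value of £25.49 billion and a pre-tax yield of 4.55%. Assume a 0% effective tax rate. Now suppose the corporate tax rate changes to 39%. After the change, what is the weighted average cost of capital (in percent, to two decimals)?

7.27%

After the change:
Total capital V = 22.44 + 25.49 = 47.93.
Equity: weight = 22.44/47.93 = 0.4682; cost = 12.38%.
Debentures: weight = 25.49/47.93 = 0.5318; after-tax cost = 4.55% × (1 − 39%) = 2.7755%.
WACC = 0.4682 × 12.3800% + 0.5318 × 2.7755% = 7.2722%.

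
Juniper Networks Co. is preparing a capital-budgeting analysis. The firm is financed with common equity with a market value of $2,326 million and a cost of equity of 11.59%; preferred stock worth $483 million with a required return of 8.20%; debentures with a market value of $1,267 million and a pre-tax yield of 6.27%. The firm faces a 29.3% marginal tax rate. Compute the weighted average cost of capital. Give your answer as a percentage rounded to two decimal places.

8.96%

Total capital V = 2326 + 483 + 1267 = 4076.
Equity: weight = 2326/4076 = 0.5707; cost = 11.59%.
Preferred: weight = 483/4076 = 0.1185; cost = 8.2%.
Debentures: weight = 1267/4076 = 0.3108; after-tax cost = 6.27% × (1 − 29.3%) = 4.4329%.
WACC = 0.5707 × 11.5900% + 0.1185 × 8.2000% + 0.3108 × 4.4329% = 8.9635%.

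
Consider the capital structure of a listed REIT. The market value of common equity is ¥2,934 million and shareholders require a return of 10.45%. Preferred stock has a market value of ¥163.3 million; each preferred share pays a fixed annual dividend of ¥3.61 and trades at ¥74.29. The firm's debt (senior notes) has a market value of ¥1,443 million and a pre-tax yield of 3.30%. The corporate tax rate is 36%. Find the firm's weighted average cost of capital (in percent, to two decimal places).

7.60%

Cost of preferred: Rp = 3.61 / 74.29 = 4.8593%.
Total capital V = 2934 + 163.3 + 1443 = 4540.3.
Equity: weight = 2934/4540.3 = 0.6462; cost = 10.45%.
Preferred: weight = 163.3/4540.3 = 0.0360; cost = 4.8593%.
Senior notes: weight = 1443/4540.3 = 0.3178; after-tax cost = 3.3% × (1 − 36%) = 2.1120%.
WACC = 0.6462 × 10.4500% + 0.0360 × 4.8593% + 0.3178 × 2.1120% = 7.5989%.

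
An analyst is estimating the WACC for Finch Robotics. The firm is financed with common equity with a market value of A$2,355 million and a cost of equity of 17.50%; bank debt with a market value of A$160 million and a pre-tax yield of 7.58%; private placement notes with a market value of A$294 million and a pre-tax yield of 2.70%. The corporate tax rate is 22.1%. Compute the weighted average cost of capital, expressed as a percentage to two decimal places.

15.23%

Total capital V = 2355 + 160 + 294 = 2809.
Equity: weight = 2355/2809 = 0.8384; cost = 17.5%.
Bank debt: weight = 160/2809 = 0.0570; after-tax cost = 7.58% × (1 − 22.1%) = 5.9048%.
Private placement notes: weight = 294/2809 = 0.1047; after-tax cost = 2.7% × (1 − 22.1%) = 2.1033%.
WACC = 0.8384 × 17.5000% + 0.0570 × 5.9048% + 0.1047 × 2.1033% = 15.2281%.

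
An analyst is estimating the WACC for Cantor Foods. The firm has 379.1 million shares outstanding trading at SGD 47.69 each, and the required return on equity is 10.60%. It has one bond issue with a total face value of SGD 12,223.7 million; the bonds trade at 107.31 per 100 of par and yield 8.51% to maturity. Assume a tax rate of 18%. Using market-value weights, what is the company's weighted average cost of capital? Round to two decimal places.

9.08%

Market value of equity E = 47.69 × 379.1m = 18079.279m. Market value of debt D = 12223.7m × 107.31/100 = 13117.25247m.
Total capital V = 18079.279 + 13117.25247 = 31196.53147.
Equity: weight = 18079.279/31196.53147 = 0.5795; cost = 10.6%.
Bonds outstanding: weight = 13117.25247/31196.53147 = 0.4205; after-tax cost = 8.51% × (1 − 18%) = 6.9782%.
WACC = 0.5795 × 10.6000% + 0.4205 × 6.9782% = 9.0771%.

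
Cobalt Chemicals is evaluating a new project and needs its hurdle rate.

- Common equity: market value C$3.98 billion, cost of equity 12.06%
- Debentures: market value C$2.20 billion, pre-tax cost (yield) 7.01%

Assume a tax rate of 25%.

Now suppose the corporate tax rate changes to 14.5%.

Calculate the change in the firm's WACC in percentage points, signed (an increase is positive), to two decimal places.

+0.26 pp

Current WACC:
Total capital V = 3.98 + 2.2 = 6.18.
Equity: weight = 3.98/6.18 = 0.6440; cost = 12.06%.
Debentures: weight = 2.2/6.18 = 0.3560; after-tax cost = 7.01% × (1 − 25%) = 5.2575%.
WACC = 0.6440 × 12.0600% + 0.3560 × 5.2575% = 9.6384%.
After the change:
Total capital V = 3.98 + 2.2 = 6.18.
Equity: weight = 3.98/6.18 = 0.6440; cost = 12.06%.
Debentures: weight = 2.2/6.18 = 0.3560; after-tax cost = 7.01% × (1 − 14.5%) = 5.9935%.
WACC = 0.6440 × 12.0600% + 0.3560 × 5.9935% = 9.9004%.
Change in WACC = 9.9004% − 9.6384% = 0.2620 pp.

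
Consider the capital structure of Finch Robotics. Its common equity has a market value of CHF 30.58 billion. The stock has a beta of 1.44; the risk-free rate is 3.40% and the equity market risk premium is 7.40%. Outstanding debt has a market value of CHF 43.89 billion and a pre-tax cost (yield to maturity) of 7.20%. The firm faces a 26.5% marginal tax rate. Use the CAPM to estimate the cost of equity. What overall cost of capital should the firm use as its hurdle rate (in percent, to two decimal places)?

8.89%

Cost of equity via CAPM: Re = 3.4% + 1.44 × 7.4% = 14.0560%.
Total capital V = 30.58 + 43.89 = 74.47.
Equity: weight = 30.58/74.47 = 0.4106; cost = 14.056%.
Debt: weight = 43.89/74.47 = 0.5894; after-tax cost = 7.2% × (1 − 26.5%) = 5.2920%.
WACC = 0.4106 × 14.0560% + 0.5894 × 5.2920% = 8.8908%.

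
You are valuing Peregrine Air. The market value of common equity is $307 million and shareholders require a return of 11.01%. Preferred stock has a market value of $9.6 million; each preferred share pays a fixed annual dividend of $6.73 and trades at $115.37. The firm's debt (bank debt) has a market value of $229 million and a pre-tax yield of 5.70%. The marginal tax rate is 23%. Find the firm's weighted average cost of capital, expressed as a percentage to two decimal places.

8.14%

Cost of preferred: Rp = 6.73 / 115.37 = 5.8334%.
Total capital V = 307 + 9.6 + 229 = 545.6.
Equity: weight = 307/545.6 = 0.5627; cost = 11.01%.
Preferred: weight = 9.6/545.6 = 0.0176; cost = 5.8334%.
Bank debt: weight = 229/545.6 = 0.4197; after-tax cost = 5.7% × (1 − 23%) = 4.3890%.
WACC = 0.5627 × 11.0100% + 0.0176 × 5.8334% + 0.4197 × 4.3890% = 8.1399%.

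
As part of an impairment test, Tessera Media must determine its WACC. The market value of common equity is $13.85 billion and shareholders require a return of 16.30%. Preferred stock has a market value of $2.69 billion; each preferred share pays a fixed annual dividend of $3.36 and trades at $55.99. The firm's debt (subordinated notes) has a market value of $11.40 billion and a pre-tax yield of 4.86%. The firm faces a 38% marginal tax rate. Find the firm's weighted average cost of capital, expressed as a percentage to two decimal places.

9.89%

Cost of preferred: Rp = 3.36 / 55.99 = 6.0011%.
Total capital V = 13.85 + 2.69 + 11.4 = 27.94.
Equity: weight = 13.85/27.94 = 0.4957; cost = 16.3%.
Preferred: weight = 2.69/27.94 = 0.0963; cost = 6.0011%.
Subordinated notes: weight = 11.4/27.94 = 0.4080; after-tax cost = 4.86% × (1 − 38%) = 3.0132%.
WACC = 0.4957 × 16.3000% + 0.0963 × 6.0011% + 0.4080 × 3.0132% = 9.8872%.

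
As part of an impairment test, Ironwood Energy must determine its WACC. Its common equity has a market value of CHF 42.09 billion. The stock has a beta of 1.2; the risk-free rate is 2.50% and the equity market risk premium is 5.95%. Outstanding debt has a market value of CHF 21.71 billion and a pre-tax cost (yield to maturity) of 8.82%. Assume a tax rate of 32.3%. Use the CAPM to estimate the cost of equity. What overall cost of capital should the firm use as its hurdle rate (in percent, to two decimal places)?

Cost of equity via CAPM: Re = 2.5% + 1.2 × 5.95% = 9.6400%.
Total capital V = 42.09 + 21.71 = 63.8.
Equity: weight = 42.09/63.8 = 0.6597; cost = 9.64%.
Debt: weight = 21.71/63.8 = 0.3403; after-tax cost = 8.82% × (1 − 32.3%) = 5.9711%.
WACC = 0.6597 × 9.6400% + 0.3403 × 5.9711% = 8.3916%.

8.39%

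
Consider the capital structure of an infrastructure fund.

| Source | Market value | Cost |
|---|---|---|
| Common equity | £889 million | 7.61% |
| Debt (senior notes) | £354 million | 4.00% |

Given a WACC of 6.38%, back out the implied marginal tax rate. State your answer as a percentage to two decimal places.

Total capital V = 889 + 354 = 1243.
Equity weight = 889/1243 = 0.7152.
Senior notes weight = 354/1243 = 0.2848.
Equity contribution = 0.7152 × 7.61% = 5.4427%.
Debt contribution must be 6.38% − 5.4427% = 0.9373%.
0.2848 × 4% × (1 − T) = 0.9373%  ⇒  (1 − T) = 0.8228.
T = 17.7225%.

17.72%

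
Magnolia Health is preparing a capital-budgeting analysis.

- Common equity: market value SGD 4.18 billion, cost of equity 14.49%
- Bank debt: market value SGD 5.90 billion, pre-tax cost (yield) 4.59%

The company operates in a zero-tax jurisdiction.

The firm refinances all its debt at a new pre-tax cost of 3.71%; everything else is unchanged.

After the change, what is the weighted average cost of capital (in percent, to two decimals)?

After the change:
Total capital V = 4.18 + 5.9 = 10.08.
Equity: weight = 4.18/10.08 = 0.4147; cost = 14.49%.
Bank debt: weight = 5.9/10.08 = 0.5853; after-tax cost = 3.71% × (1 − 0%) = 3.7100%.
WACC = 0.4147 × 14.4900% + 0.5853 × 3.7100% = 8.1803%.

8.18%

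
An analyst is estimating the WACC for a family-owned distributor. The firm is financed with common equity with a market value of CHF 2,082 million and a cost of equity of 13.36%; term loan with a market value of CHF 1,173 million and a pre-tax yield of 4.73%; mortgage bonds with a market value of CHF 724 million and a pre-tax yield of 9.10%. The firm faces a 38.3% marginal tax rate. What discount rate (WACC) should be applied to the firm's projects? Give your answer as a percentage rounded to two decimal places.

Total capital V = 2082 + 1173 + 724 = 3979.
Equity: weight = 2082/3979 = 0.5232; cost = 13.36%.
Term loan: weight = 1173/3979 = 0.2948; after-tax cost = 4.73% × (1 − 38.3%) = 2.9184%.
Mortgage bonds: weight = 724/3979 = 0.1820; after-tax cost = 9.1% × (1 − 38.3%) = 5.6147%.
WACC = 0.5232 × 13.3600% + 0.2948 × 2.9184% + 0.1820 × 5.6147% = 8.8725%.

8.87%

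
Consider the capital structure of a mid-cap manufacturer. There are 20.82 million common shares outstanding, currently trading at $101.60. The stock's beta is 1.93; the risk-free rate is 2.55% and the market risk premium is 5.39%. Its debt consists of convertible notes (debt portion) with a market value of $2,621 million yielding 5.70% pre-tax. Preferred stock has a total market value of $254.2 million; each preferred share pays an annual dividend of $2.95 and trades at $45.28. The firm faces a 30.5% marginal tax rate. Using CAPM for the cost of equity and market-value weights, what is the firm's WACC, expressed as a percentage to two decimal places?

Cost of equity via CAPM: Re = 2.55% + 1.93 × 5.39% = 12.9527%.
Cost of preferred: Rp = 2.95 / 45.28 = 6.5150%.
Market value of equity E = 101.6 × 20.82m = 2115.312m.
Total capital V = 2115.312 + 254.2 + 2621 = 4990.512.
Equity: weight = 2115.312/4990.512 = 0.4239; cost = 12.9527%.
Preferred: weight = 254.2/4990.512 = 0.0509; cost = 6.515%.
Convertible notes (debt portion): weight = 2621/4990.512 = 0.5252; after-tax cost = 5.7% × (1 − 30.5%) = 3.9615%.
WACC = 0.4239 × 12.9527% + 0.0509 × 6.5150% + 0.5252 × 3.9615% = 7.9026%.

7.90%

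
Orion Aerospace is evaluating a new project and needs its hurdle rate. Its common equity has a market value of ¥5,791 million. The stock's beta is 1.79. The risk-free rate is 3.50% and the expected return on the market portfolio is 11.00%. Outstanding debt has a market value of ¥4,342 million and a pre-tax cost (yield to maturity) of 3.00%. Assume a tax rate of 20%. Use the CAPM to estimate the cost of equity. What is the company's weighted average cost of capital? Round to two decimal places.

Market risk premium = 11.0% − 3.5% = 7.5%.
Cost of equity via CAPM: Re = 3.5% + 1.79 × 7.5% = 16.9250%.
Total capital V = 5791 + 4342 = 10133.
Equity: weight = 5791/10133 = 0.5715; cost = 16.925%.
Debt: weight = 4342/10133 = 0.4285; after-tax cost = 3% × (1 − 20%) = 2.4000%.
WACC = 0.5715 × 16.9250% + 0.4285 × 2.4000% = 10.7010%.

10.70%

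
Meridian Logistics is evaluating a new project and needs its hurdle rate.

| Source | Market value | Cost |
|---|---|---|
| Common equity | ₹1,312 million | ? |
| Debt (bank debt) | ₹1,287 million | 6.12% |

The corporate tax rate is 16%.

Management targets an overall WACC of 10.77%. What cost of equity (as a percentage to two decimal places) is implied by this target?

Total capital V = 1312 + 1287 = 2599.
Equity weight = 1312/2599 = 0.5048.
Bank debt weight = 1287/2599 = 0.4952.
Debt contribution = 0.4952 × 6.12% × (1 − 16%) = 2.5457%.
Required equity contribution = 10.77% − 2.5457% = 8.2243%.
Re = 8.2243% / 0.5048 = 16.2919%.

16.29%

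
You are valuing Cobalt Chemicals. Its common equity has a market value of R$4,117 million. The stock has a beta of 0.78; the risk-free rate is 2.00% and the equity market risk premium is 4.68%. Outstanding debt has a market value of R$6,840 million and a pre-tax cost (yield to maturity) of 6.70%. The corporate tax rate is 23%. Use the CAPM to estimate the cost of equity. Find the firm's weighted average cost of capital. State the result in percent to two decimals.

Cost of equity via CAPM: Re = 2.0% + 0.78 × 4.68% = 5.6504%.
Total capital V = 4117 + 6840 = 10957.
Equity: weight = 4117/10957 = 0.3757; cost = 5.6504%.
Debt: weight = 6840/10957 = 0.6243; after-tax cost = 6.7% × (1 − 23%) = 5.1590%.
WACC = 0.3757 × 5.6504% + 0.6243 × 5.1590% = 5.3436%.

5.34%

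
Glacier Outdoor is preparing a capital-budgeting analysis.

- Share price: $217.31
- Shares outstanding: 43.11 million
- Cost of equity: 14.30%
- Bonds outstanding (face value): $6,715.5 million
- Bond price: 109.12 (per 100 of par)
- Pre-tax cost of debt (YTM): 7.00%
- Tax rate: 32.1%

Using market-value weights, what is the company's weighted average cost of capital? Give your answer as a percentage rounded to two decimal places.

Market value of equity E = 217.31 × 43.11m = 9368.2341m. Market value of debt D = 6715.5m × 109.12/100 = 7327.9536m.
Total capital V = 9368.2341 + 7327.9536 = 16696.1877.
Equity: weight = 9368.2341/16696.1877 = 0.5611; cost = 14.3%.
Bonds outstanding: weight = 7327.9536/16696.1877 = 0.4389; after-tax cost = 7% × (1 − 32.1%) = 4.7530%.
WACC = 0.5611 × 14.3000% + 0.4389 × 4.7530% = 10.1098%.

10.11%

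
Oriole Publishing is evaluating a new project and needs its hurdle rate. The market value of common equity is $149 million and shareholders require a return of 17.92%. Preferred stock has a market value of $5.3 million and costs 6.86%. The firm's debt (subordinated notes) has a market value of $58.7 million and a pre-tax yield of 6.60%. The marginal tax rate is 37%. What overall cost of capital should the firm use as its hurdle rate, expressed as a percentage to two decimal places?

Total capital V = 149 + 5.3 + 58.7 = 213.
Equity: weight = 149/213 = 0.6995; cost = 17.92%.
Preferred: weight = 5.3/213 = 0.0249; cost = 6.86%.
Subordinated notes: weight = 58.7/213 = 0.2756; after-tax cost = 6.6% × (1 − 37%) = 4.1580%.
WACC = 0.6995 × 17.9200% + 0.0249 × 6.8600% + 0.2756 × 4.1580% = 13.8522%.

13.85%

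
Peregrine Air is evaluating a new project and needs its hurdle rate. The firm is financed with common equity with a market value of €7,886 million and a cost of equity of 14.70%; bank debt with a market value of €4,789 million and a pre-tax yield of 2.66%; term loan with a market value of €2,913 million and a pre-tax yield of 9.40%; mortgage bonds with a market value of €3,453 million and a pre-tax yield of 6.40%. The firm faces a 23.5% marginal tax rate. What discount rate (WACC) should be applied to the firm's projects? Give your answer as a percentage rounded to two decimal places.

Total capital V = 7886 + 4789 + 2913 + 3453 = 19041.
Equity: weight = 7886/19041 = 0.4142; cost = 14.7%.
Bank debt: weight = 4789/19041 = 0.2515; after-tax cost = 2.66% × (1 − 23.5%) = 2.0349%.
Term loan: weight = 2913/19041 = 0.1530; after-tax cost = 9.4% × (1 − 23.5%) = 7.1910%.
Mortgage bonds: weight = 3453/19041 = 0.1813; after-tax cost = 6.4% × (1 − 23.5%) = 4.8960%.
WACC = 0.4142 × 14.7000% + 0.2515 × 2.0349% + 0.1530 × 7.1910% + 0.1813 × 4.8960% = 8.5879%.

8.59%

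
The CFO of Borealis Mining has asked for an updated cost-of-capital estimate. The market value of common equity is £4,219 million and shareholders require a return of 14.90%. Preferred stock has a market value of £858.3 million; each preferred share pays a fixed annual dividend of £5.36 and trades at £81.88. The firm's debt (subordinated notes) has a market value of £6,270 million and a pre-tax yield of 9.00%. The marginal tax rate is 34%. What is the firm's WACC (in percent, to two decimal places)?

Cost of preferred: Rp = 5.36 / 81.88 = 6.5462%.
Total capital V = 4219 + 858.3 + 6270 = 11347.3.
Equity: weight = 4219/11347.3 = 0.3718; cost = 14.9%.
Preferred: weight = 858.3/11347.3 = 0.0756; cost = 6.5462%.
Subordinated notes: weight = 6270/11347.3 = 0.5526; after-tax cost = 9% × (1 − 34%) = 5.9400%.
WACC = 0.3718 × 14.9000% + 0.0756 × 6.5462% + 0.5526 × 5.9400% = 9.3172%.

9.32%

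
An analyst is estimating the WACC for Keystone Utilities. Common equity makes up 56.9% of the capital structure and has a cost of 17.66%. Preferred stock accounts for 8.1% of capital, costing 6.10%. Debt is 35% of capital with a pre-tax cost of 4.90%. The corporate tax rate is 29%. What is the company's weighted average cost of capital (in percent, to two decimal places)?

11.76%

After-tax cost of debt = 4.9% × (1 − 29%) = 3.4790%.
WACC = 0.569 × 17.6600% + 0.081 × 6.1000% + 0.350 × 3.4790% = 11.7603%.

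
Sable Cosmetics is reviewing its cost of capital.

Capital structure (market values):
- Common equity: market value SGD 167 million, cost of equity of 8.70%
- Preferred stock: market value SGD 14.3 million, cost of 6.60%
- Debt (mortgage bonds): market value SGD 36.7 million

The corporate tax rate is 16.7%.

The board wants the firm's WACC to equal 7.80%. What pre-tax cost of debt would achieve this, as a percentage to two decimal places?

Total capital V = 167 + 14.3 + 36.7 = 218.
Equity weight = 167/218 = 0.7661.
Preferred weight = 14.3/218 = 0.0656.
Mortgage bonds weight = 36.7/218 = 0.1683.
Equity contribution = 0.7661 × 8.7% = 6.6647%.
Preferred contribution = 0.0656 × 6.6% = 0.4329%.
Remaining for debt = 7.8% − 7.0976% = 0.7024%.
Rd × (1 − 16.7%) × 0.1683 = 0.7024%  ⇒  Rd = 5.0087%.

5.01%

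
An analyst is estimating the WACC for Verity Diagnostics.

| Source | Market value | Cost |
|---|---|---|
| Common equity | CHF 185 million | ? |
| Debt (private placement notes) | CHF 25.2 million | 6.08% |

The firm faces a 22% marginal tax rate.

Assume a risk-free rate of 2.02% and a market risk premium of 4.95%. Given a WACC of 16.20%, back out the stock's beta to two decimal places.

3.18

Total capital V = 185 + 25.2 = 210.2.
Equity weight = 185/210.2 = 0.8801.
Private placement notes weight = 25.2/210.2 = 0.1199.
Debt contribution = 0.1199 × 6.08% × (1 − 22%) = 0.5685%.
Required equity contribution = 16.2% − 0.5685% = 15.6315%  ⇒  Re = 17.7607%.
CAPM: 17.7607% = 2.02% + β × 4.95%  ⇒  β = 3.1799.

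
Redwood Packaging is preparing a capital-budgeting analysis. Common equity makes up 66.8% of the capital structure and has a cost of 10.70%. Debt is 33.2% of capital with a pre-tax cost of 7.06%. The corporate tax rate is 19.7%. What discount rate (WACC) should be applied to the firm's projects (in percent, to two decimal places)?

After-tax cost of debt = 7.06% × (1 − 19.7%) = 5.6692%.
WACC = 0.668 × 10.7000% + 0.332 × 5.6692% = 9.0298%.

9.03%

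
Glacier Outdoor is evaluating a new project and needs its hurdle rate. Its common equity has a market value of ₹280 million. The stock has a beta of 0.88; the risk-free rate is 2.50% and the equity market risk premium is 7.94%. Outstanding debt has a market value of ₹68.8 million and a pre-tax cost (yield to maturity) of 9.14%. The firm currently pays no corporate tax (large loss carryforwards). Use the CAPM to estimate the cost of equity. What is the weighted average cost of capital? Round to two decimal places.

Cost of equity via CAPM: Re = 2.5% + 0.88 × 7.94% = 9.4872%.
Total capital V = 280 + 68.8 = 348.8.
Equity: weight = 280/348.8 = 0.8028; cost = 9.4872%.
Debt: weight = 68.8/348.8 = 0.1972; after-tax cost = 9.14% × (1 − 0%) = 9.1400%.
WACC = 0.8028 × 9.4872% + 0.1972 × 9.1400% = 9.4187%.

9.42%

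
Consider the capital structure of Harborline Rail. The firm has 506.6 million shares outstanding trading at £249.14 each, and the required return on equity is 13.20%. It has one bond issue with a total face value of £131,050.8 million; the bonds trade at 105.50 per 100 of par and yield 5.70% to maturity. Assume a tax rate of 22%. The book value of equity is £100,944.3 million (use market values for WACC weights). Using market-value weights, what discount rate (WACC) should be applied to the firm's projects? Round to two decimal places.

8.62%

Market value of equity E = 249.14 × 506.6m = 126214.324m. Market value of debt D = 131050.8m × 105.5/100 = 138258.594m.
Total capital V = 126214.324 + 138258.594 = 264472.918.
Equity: weight = 126214.324/264472.918 = 0.4772; cost = 13.2%.
Bonds outstanding: weight = 138258.594/264472.918 = 0.5228; after-tax cost = 5.7% × (1 − 22%) = 4.4460%.
WACC = 0.4772 × 13.2000% + 0.5228 × 4.4460% = 8.6237%.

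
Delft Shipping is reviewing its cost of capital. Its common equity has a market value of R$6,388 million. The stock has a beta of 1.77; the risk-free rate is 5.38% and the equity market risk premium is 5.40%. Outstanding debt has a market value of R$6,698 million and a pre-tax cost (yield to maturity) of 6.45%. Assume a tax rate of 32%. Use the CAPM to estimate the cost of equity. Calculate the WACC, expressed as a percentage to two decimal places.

9.54%

Cost of equity via CAPM: Re = 5.38% + 1.77 × 5.4% = 14.9380%.
Total capital V = 6388 + 6698 = 13086.
Equity: weight = 6388/13086 = 0.4882; cost = 14.938%.
Debt: weight = 6698/13086 = 0.5118; after-tax cost = 6.45% × (1 − 32%) = 4.3860%.
WACC = 0.4882 × 14.9380% + 0.5118 × 4.3860% = 9.5370%.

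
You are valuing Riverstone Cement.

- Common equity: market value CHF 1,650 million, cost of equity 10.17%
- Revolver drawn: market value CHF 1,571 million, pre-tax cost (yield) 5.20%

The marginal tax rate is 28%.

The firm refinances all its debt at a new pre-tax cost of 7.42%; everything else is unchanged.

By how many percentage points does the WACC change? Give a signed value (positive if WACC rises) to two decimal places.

+0.78 pp

Current WACC:
Total capital V = 1650 + 1571 = 3221.
Equity: weight = 1650/3221 = 0.5123; cost = 10.17%.
Revolver drawn: weight = 1571/3221 = 0.4877; after-tax cost = 5.2% × (1 − 28%) = 3.7440%.
WACC = 0.5123 × 10.1700% + 0.4877 × 3.7440% = 7.0358%.
After the change:
Total capital V = 1650 + 1571 = 3221.
Equity: weight = 1650/3221 = 0.5123; cost = 10.17%.
Revolver drawn: weight = 1571/3221 = 0.4877; after-tax cost = 7.42% × (1 − 28%) = 5.3424%.
WACC = 0.5123 × 10.1700% + 0.4877 × 5.3424% = 7.8154%.
Change in WACC = 7.8154% − 7.0358% = 0.7796 pp.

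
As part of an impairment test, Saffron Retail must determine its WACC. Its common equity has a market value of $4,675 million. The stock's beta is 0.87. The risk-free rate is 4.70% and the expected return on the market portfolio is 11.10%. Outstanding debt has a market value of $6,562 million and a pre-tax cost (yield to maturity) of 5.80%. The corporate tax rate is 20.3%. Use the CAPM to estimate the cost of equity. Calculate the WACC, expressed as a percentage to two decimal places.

Market risk premium = 11.1% − 4.7% = 6.4%.
Cost of equity via CAPM: Re = 4.7% + 0.87 × 6.4% = 10.2680%.
Total capital V = 4675 + 6562 = 11237.
Equity: weight = 4675/11237 = 0.4160; cost = 10.268%.
Debt: weight = 6562/11237 = 0.5840; after-tax cost = 5.8% × (1 − 20.3%) = 4.6226%.
WACC = 0.4160 × 10.2680% + 0.5840 × 4.6226% = 6.9713%.

6.97%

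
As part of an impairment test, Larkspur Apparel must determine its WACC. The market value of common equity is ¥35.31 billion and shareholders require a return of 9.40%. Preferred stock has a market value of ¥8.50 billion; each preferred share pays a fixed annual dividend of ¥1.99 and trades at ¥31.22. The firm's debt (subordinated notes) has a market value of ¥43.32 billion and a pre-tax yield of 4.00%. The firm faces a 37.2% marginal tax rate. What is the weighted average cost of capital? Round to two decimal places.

Cost of preferred: Rp = 1.99 / 31.22 = 6.3741%.
Total capital V = 35.31 + 8.5 + 43.32 = 87.13.
Equity: weight = 35.31/87.13 = 0.4053; cost = 9.4%.
Preferred: weight = 8.5/87.13 = 0.0976; cost = 6.3741%.
Subordinated notes: weight = 43.32/87.13 = 0.4972; after-tax cost = 4% × (1 − 37.2%) = 2.5120%.
WACC = 0.4053 × 9.4000% + 0.0976 × 6.3741% + 0.4972 × 2.5120% = 5.6802%.

5.68%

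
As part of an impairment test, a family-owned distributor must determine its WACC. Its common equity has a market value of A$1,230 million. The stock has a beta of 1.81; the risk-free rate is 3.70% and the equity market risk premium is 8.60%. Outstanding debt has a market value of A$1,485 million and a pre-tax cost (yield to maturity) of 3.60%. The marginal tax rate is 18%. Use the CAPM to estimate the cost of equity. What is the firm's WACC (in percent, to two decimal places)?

Cost of equity via CAPM: Re = 3.7% + 1.81 × 8.6% = 19.2660%.
Total capital V = 1230 + 1485 = 2715.
Equity: weight = 1230/2715 = 0.4530; cost = 19.266%.
Debt: weight = 1485/2715 = 0.5470; after-tax cost = 3.6% × (1 − 18%) = 2.9520%.
WACC = 0.4530 × 19.2660% + 0.5470 × 2.9520% = 10.3429%.

10.34%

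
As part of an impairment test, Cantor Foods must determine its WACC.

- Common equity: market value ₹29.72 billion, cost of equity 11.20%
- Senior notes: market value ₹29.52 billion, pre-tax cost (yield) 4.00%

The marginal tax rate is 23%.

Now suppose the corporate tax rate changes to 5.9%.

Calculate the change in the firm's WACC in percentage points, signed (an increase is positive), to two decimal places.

Current WACC:
Total capital V = 29.72 + 29.52 = 59.24.
Equity: weight = 29.72/59.24 = 0.5017; cost = 11.2%.
Senior notes: weight = 29.52/59.24 = 0.4983; after-tax cost = 4% × (1 − 23%) = 3.0800%.
WACC = 0.5017 × 11.2000% + 0.4983 × 3.0800% = 7.1537%.
After the change:
Total capital V = 29.72 + 29.52 = 59.24.
Equity: weight = 29.72/59.24 = 0.5017; cost = 11.2%.
Senior notes: weight = 29.52/59.24 = 0.4983; after-tax cost = 4% × (1 − 5.9%) = 3.7640%.
WACC = 0.5017 × 11.2000% + 0.4983 × 3.7640% = 7.4946%.
Change in WACC = 7.4946% − 7.1537% = 0.3408 pp.

+0.34 pp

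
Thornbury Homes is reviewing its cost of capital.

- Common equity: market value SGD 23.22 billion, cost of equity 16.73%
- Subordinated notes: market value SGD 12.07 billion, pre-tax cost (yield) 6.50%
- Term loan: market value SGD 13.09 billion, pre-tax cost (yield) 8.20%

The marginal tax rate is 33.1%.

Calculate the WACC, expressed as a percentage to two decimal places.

Total capital V = 23.22 + 12.07 + 13.09 = 48.38.
Equity: weight = 23.22/48.38 = 0.4800; cost = 16.73%.
Subordinated notes: weight = 12.07/48.38 = 0.2495; after-tax cost = 6.5% × (1 − 33.1%) = 4.3485%.
Term loan: weight = 13.09/48.38 = 0.2706; after-tax cost = 8.2% × (1 − 33.1%) = 5.4858%.
WACC = 0.4800 × 16.7300% + 0.2495 × 4.3485% + 0.2706 × 5.4858% = 10.5987%.

10.60%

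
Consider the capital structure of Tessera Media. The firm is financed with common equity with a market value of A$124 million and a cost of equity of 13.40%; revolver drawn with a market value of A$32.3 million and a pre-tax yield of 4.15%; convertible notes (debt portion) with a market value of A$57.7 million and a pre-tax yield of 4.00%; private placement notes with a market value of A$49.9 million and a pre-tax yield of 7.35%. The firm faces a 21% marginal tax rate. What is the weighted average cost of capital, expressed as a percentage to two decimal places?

Total capital V = 124 + 32.3 + 57.7 + 49.9 = 263.9.
Equity: weight = 124/263.9 = 0.4699; cost = 13.4%.
Revolver drawn: weight = 32.3/263.9 = 0.1224; after-tax cost = 4.15% × (1 − 21%) = 3.2785%.
Convertible notes (debt portion): weight = 57.7/263.9 = 0.2186; after-tax cost = 4% × (1 − 21%) = 3.1600%.
Private placement notes: weight = 49.9/263.9 = 0.1891; after-tax cost = 7.35% × (1 − 21%) = 5.8065%.
WACC = 0.4699 × 13.4000% + 0.1224 × 3.2785% + 0.2186 × 3.1600% + 0.1891 × 5.8065% = 8.4864%.

8.49%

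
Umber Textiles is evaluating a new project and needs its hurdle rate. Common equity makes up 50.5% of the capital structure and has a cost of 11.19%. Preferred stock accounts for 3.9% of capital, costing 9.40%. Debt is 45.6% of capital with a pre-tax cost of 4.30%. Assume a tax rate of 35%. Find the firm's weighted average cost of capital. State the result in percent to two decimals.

After-tax cost of debt = 4.3% × (1 − 35%) = 2.7950%.
WACC = 0.505 × 11.1900% + 0.039 × 9.4000% + 0.456 × 2.7950% = 7.2921%.

7.29%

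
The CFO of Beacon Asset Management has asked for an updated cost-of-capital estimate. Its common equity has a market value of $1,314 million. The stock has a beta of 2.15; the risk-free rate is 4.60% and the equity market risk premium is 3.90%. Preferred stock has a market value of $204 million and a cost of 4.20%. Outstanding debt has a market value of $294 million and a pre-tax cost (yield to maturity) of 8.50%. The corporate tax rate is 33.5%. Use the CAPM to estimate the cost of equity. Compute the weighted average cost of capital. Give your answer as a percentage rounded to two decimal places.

10.81%

Cost of equity via CAPM: Re = 4.6% + 2.15 × 3.9% = 12.9850%.
Total capital V = 1314 + 204 + 294 = 1812.
Equity: weight = 1314/1812 = 0.7252; cost = 12.985%.
Preferred: weight = 204/1812 = 0.1126; cost = 4.2%.
Debt: weight = 294/1812 = 0.1623; after-tax cost = 8.5% × (1 − 33.5%) = 5.6525%.
WACC = 0.7252 × 12.9850% + 0.1126 × 4.2000% + 0.1623 × 5.6525% = 10.8063%.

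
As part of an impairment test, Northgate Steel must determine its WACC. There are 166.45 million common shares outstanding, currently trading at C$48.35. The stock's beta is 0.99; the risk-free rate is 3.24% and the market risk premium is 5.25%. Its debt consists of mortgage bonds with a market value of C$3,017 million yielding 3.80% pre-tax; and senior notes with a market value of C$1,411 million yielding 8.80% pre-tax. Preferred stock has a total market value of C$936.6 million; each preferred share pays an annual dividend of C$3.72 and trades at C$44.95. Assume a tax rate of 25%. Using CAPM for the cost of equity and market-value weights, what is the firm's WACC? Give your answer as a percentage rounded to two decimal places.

Cost of equity via CAPM: Re = 3.24% + 0.99 × 5.25% = 8.4375%.
Cost of preferred: Rp = 3.72 / 44.95 = 8.2759%.
Market value of equity E = 48.35 × 166.45m = 8047.8575m.
Total capital V = 8047.8575 + 936.6 + 3017 + 1411 = 13412.4575.
Equity: weight = 8047.8575/13412.4575 = 0.6000; cost = 8.4375%.
Preferred: weight = 936.6/13412.4575 = 0.0698; cost = 8.2759%.
Mortgage bonds: weight = 3017/13412.4575 = 0.2249; after-tax cost = 3.8% × (1 − 25%) = 2.8500%.
Senior notes: weight = 1411/13412.4575 = 0.1052; after-tax cost = 8.8% × (1 − 25%) = 6.6000%.
WACC = 0.6000 × 8.4375% + 0.0698 × 8.2759% + 0.2249 × 2.8500% + 0.1052 × 6.6000% = 6.9761%.

6.98%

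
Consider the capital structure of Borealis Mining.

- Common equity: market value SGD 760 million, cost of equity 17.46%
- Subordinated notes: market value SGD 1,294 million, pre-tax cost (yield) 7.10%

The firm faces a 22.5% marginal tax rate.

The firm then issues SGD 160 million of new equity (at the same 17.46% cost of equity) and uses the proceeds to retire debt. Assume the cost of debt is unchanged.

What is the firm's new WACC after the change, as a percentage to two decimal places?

10.86%

After the change:
Total capital V = 920 + 1134 = 2054.
Equity: weight = 920/2054 = 0.4479; cost = 17.46%.
Subordinated notes: weight = 1134/2054 = 0.5521; after-tax cost = 7.1% × (1 − 22.5%) = 5.5025%.
WACC = 0.4479 × 17.4600% + 0.5521 × 5.5025% = 10.8583%.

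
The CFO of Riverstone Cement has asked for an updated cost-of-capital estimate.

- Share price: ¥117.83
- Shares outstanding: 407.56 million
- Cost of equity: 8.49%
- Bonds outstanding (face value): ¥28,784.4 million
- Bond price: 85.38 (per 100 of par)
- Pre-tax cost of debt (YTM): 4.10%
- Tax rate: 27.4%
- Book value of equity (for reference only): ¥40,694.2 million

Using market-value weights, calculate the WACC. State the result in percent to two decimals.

Market value of equity E = 117.83 × 407.56m = 48022.7948m. Market value of debt D = 28784.4m × 85.38/100 = 24576.12072m.
Total capital V = 48022.7948 + 24576.12072 = 72598.91552.
Equity: weight = 48022.7948/72598.91552 = 0.6615; cost = 8.49%.
Bonds outstanding: weight = 24576.12072/72598.91552 = 0.3385; after-tax cost = 4.1% × (1 − 27.4%) = 2.9766%.
WACC = 0.6615 × 8.4900% + 0.3385 × 2.9766% = 6.6236%.

6.62%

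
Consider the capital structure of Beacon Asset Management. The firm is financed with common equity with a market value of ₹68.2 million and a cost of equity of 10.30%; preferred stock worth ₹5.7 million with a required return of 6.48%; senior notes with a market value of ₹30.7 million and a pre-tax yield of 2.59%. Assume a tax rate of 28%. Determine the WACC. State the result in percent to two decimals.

7.62%

Total capital V = 68.2 + 5.7 + 30.7 = 104.6.
Equity: weight = 68.2/104.6 = 0.6520; cost = 10.3%.
Preferred: weight = 5.7/104.6 = 0.0545; cost = 6.48%.
Senior notes: weight = 30.7/104.6 = 0.2935; after-tax cost = 2.59% × (1 − 28%) = 1.8648%.
WACC = 0.6520 × 10.3000% + 0.0545 × 6.4800% + 0.2935 × 1.8648% = 7.6161%.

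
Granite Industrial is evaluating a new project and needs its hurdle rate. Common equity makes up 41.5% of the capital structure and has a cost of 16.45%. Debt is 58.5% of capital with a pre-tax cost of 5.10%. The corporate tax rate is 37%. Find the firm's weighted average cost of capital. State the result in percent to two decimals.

After-tax cost of debt = 5.1% × (1 − 37%) = 3.2130%.
WACC = 0.415 × 16.4500% + 0.585 × 3.2130% = 8.7064%.

8.71%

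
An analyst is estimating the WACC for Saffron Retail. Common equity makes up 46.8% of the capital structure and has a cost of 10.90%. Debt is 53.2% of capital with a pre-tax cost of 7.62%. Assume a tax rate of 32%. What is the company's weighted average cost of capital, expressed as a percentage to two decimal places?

After-tax cost of debt = 7.62% × (1 − 32%) = 5.1816%.
WACC = 0.468 × 10.9000% + 0.532 × 5.1816% = 7.8578%.

7.86%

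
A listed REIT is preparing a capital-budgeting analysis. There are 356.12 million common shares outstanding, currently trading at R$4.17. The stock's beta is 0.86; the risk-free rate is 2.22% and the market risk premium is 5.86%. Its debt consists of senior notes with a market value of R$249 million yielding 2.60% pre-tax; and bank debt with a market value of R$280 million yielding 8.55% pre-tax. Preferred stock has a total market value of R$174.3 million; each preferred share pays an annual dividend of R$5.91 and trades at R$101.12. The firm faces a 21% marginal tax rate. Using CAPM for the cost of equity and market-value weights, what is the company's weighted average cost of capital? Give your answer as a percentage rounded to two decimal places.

6.49%

Cost of equity via CAPM: Re = 2.22% + 0.86 × 5.86% = 7.2596%.
Cost of preferred: Rp = 5.91 / 101.12 = 5.8445%.
Market value of equity E = 4.17 × 356.12m = 1485.0204m.
Total capital V = 1485.0204 + 174.3 + 249 + 280 = 2188.3204.
Equity: weight = 1485.0204/2188.3204 = 0.6786; cost = 7.2596%.
Preferred: weight = 174.3/2188.3204 = 0.0797; cost = 5.8445%.
Senior notes: weight = 249/2188.3204 = 0.1138; after-tax cost = 2.6% × (1 − 21%) = 2.0540%.
Bank debt: weight = 280/2188.3204 = 0.1280; after-tax cost = 8.55% × (1 − 21%) = 6.7545%.
WACC = 0.6786 × 7.2596% + 0.0797 × 5.8445% + 0.1138 × 2.0540% + 0.1280 × 6.7545% = 6.4899%.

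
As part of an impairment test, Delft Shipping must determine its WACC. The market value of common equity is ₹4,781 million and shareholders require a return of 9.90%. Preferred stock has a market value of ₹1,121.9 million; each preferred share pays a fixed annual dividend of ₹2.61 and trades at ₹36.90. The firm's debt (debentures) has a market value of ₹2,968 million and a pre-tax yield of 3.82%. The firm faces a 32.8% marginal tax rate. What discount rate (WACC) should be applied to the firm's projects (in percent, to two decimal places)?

7.09%

Cost of preferred: Rp = 2.61 / 36.9 = 7.0732%.
Total capital V = 4781 + 1121.9 + 2968 = 8870.9.
Equity: weight = 4781/8870.9 = 0.5390; cost = 9.9%.
Preferred: weight = 1121.9/8870.9 = 0.1265; cost = 7.0732%.
Debentures: weight = 2968/8870.9 = 0.3346; after-tax cost = 3.82% × (1 − 32.8%) = 2.5670%.
WACC = 0.5390 × 9.9000% + 0.1265 × 7.0732% + 0.3346 × 2.5670% = 7.0891%.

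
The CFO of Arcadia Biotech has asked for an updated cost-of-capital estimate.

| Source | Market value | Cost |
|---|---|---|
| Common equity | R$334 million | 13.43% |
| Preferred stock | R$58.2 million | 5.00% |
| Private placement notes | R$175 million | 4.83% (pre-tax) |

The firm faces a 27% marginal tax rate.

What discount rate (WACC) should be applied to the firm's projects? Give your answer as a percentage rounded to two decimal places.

Total capital V = 334 + 58.2 + 175 = 567.2.
Equity: weight = 334/567.2 = 0.5889; cost = 13.43%.
Preferred: weight = 58.2/567.2 = 0.1026; cost = 5%.
Private placement notes: weight = 175/567.2 = 0.3085; after-tax cost = 4.83% × (1 − 27%) = 3.5259%.
WACC = 0.5889 × 13.4300% + 0.1026 × 5.0000% + 0.3085 × 3.5259% = 9.5093%.

9.51%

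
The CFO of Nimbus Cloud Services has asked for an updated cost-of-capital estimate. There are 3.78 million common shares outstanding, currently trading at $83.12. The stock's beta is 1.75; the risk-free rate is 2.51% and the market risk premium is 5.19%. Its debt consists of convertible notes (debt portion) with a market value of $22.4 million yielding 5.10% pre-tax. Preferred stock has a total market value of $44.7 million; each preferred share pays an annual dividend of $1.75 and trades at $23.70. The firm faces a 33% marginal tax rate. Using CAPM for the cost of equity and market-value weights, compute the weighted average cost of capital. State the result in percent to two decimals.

10.62%

Cost of equity via CAPM: Re = 2.51% + 1.75 × 5.19% = 11.5925%.
Cost of preferred: Rp = 1.75 / 23.7 = 7.3840%.
Market value of equity E = 83.12 × 3.78m = 314.1936m.
Total capital V = 314.1936 + 44.7 + 22.4 = 381.2936.
Equity: weight = 314.1936/381.2936 = 0.8240; cost = 11.5925%.
Preferred: weight = 44.7/381.2936 = 0.1172; cost = 7.384%.
Convertible notes (debt portion): weight = 22.4/381.2936 = 0.0587; after-tax cost = 5.1% × (1 − 33%) = 3.4170%.
WACC = 0.8240 × 11.5925% + 0.1172 × 7.3840% + 0.0587 × 3.4170% = 10.6188%.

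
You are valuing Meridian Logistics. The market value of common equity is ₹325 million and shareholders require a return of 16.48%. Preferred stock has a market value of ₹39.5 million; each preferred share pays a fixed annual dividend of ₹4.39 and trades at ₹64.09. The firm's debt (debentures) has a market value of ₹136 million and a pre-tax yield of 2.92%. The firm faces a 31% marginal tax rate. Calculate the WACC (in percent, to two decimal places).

Cost of preferred: Rp = 4.39 / 64.09 = 6.8497%.
Total capital V = 325 + 39.5 + 136 = 500.5.
Equity: weight = 325/500.5 = 0.6494; cost = 16.48%.
Preferred: weight = 39.5/500.5 = 0.0789; cost = 6.8497%.
Debentures: weight = 136/500.5 = 0.2717; after-tax cost = 2.92% × (1 − 31%) = 2.0148%.
WACC = 0.6494 × 16.4800% + 0.0789 × 6.8497% + 0.2717 × 2.0148% = 11.7894%.

11.79%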